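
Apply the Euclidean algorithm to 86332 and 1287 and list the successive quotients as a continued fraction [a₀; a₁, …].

86332 = 67·1287 + 103, so a_0 = 67
1287 = 12·103 + 51, so a_1 = 12
103 = 2·51 + 1, so a_2 = 2
51 = 51·1 + 0, so a_3 = 51

[67; 12, 2, 51]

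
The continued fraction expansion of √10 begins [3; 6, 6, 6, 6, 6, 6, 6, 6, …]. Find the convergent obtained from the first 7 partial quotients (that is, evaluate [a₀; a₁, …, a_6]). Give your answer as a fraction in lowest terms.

168717/53353

Collapse the nested fraction from the inside out:
Start with 6.
6 + 1/(6/1) = 6 + 1/6 = 37/6
6 + 1/(37/6) = 6 + 6/37 = 228/37
6 + 1/(228/37) = 6 + 37/228 = 1405/228
6 + 1/(1405/228) = 6 + 228/1405 = 8658/1405
6 + 1/(8658/1405) = 6 + 1405/8658 = 53353/8658
3 + 1/(53353/8658) = 3 + 8658/53353 = 168717/53353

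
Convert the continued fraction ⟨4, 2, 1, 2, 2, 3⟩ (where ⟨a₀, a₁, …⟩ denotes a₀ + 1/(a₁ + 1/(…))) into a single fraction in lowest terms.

Use the convergent recurrence hₖ = aₖ·hₖ₋₁ + hₖ₋₂ (and likewise for the denominators kₖ):
a_0 = 4: 4/1
a_1 = 2: 9/2
a_2 = 1: 13/3
a_3 = 2: 35/8
a_4 = 2: 83/19
a_5 = 3: 284/65

284/65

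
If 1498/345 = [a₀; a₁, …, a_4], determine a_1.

2

Apply division with remainder until the remainder is 0:
1498 ÷ 345 → quotient 4, remainder 118
345 ÷ 118 → quotient 2, remainder 109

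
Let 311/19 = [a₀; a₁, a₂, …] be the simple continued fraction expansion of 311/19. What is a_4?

2

⌊311/19⌋ = 16, remainder 7
⌊19/7⌋ = 2, remainder 5
⌊7/5⌋ = 1, remainder 2
⌊5/2⌋ = 2, remainder 1
⌊2/1⌋ = 2, remainder 0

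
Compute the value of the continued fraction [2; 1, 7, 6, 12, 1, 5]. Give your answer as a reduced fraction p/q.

10995/3821

Start with 5.
1 + 1/(5/1) = 1 + 1/5 = 6/5
12 + 1/(6/5) = 12 + 5/6 = 77/6
6 + 1/(77/6) = 6 + 6/77 = 468/77
7 + 1/(468/77) = 7 + 77/468 = 3353/468
1 + 1/(3353/468) = 1 + 468/3353 = 3821/3353
2 + 1/(3821/3353) = 2 + 3353/3821 = 10995/3821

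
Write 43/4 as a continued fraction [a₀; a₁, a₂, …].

[10; 1, 3]

Run the Euclidean algorithm, recording each quotient:
43 ÷ 4 → quotient 10, remainder 3
4 ÷ 3 → quotient 1, remainder 1
3 ÷ 1 → quotient 3, remainder 0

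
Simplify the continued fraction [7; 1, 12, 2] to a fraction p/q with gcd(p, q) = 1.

214/27

Starting at the tail and folding back:
Start with 2.
12 + 1/(2/1) = 12 + 1/2 = 25/2
1 + 1/(25/2) = 1 + 2/25 = 27/25
7 + 1/(27/25) = 7 + 25/27 = 214/27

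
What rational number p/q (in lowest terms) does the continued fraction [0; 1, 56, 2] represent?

113/115

a_0 = 0: 0/1
a_1 = 1: 1/1
a_2 = 56: 56/57
a_3 = 2: 113/115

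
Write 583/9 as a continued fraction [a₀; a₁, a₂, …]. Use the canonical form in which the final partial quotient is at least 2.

Apply division with remainder until the remainder is 0:
583 ÷ 9 → quotient 64, remainder 7
9 ÷ 7 → quotient 1, remainder 2
7 ÷ 2 → quotient 3, remainder 1
2 ÷ 1 → quotient 2, remainder 0

[64; 1, 3, 2]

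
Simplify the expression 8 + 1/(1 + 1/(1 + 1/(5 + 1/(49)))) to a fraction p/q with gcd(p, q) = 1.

4623/541

a_0 = 8: 8/1
a_1 = 1: 9/1
a_2 = 1: 17/2
a_3 = 5: 94/11
a_4 = 49: 4623/541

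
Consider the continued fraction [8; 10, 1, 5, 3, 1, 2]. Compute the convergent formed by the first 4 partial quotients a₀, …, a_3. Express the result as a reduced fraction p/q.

a_0 = 8: 8/1
a_1 = 10: 81/10
a_2 = 1: 89/11
a_3 = 5: 526/65

526/65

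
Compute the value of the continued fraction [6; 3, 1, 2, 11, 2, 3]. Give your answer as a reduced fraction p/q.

a_0 = 6: 6/1
a_1 = 3: 19/3
a_2 = 1: 25/4
a_3 = 2: 69/11
a_4 = 11: 784/125
a_5 = 2: 1637/261
a_6 = 3: 5695/908

5695/908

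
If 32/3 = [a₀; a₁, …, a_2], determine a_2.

2

Run the Euclidean algorithm, recording each quotient:
⌊32/3⌋ = 10, remainder 2
⌊3/2⌋ = 1, remainder 1
⌊2/1⌋ = 2, remainder 0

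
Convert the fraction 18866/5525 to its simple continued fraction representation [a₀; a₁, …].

18866 ÷ 5525 → quotient 3, remainder 2291
5525 ÷ 2291 → quotient 2, remainder 943
2291 ÷ 943 → quotient 2, remainder 405
943 ÷ 405 → quotient 2, remainder 133
405 ÷ 133 → quotient 3, remainder 6
133 ÷ 6 → quotient 22, remainder 1
6 ÷ 1 → quotient 6, remainder 0

[3; 2, 2, 2, 3, 22, 6]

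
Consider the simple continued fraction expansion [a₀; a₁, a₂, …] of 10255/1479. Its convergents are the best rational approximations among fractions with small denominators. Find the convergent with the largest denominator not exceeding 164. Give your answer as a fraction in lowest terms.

List convergents until the denominator exceeds the bound:
a_0 = 6: 6/1  (≤ bound)
a_1 = 1: 7/1  (≤ bound)
a_2 = 14: 104/15  (≤ bound)
a_3 = 10: 1047/151  (≤ bound)
a_4 = 1: 1151/166  (> 164, stop)

1047/151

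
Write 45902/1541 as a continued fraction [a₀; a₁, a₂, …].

[29; 1, 3, 1, 2, 3, 5, 6]

⌊45902/1541⌋ = 29, remainder 1213
⌊1541/1213⌋ = 1, remainder 328
⌊1213/328⌋ = 3, remainder 229
⌊328/229⌋ = 1, remainder 99
⌊229/99⌋ = 2, remainder 31
⌊99/31⌋ = 3, remainder 6
⌊31/6⌋ = 5, remainder 1
⌊6/1⌋ = 6, remainder 0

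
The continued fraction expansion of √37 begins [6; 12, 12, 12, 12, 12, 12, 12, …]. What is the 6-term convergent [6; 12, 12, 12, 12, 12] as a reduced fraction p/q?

1555849/255780

Collapse the nested fraction from the inside out:
Start with 12.
12 + 1/(12/1) = 12 + 1/12 = 145/12
12 + 1/(145/12) = 12 + 12/145 = 1752/145
12 + 1/(1752/145) = 12 + 145/1752 = 21169/1752
12 + 1/(21169/1752) = 12 + 1752/21169 = 255780/21169
6 + 1/(255780/21169) = 6 + 21169/255780 = 1555849/255780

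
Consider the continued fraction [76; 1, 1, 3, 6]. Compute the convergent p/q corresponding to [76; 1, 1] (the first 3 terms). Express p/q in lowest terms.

153/2

Use the convergent recurrence hₖ = aₖ·hₖ₋₁ + hₖ₋₂ (and likewise for the denominators kₖ):
a_0 = 76: 76/1
a_1 = 1: 77/1
a_2 = 1: 153/2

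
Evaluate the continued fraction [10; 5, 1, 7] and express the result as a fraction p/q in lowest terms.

478/47

a_0 = 10: 10/1
a_1 = 5: 51/5
a_2 = 1: 61/6
a_3 = 7: 478/47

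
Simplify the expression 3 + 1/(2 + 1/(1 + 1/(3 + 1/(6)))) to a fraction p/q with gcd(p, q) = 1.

232/69

Start with 6.
3 + 1/(6/1) = 3 + 1/6 = 19/6
1 + 1/(19/6) = 1 + 6/19 = 25/19
2 + 1/(25/19) = 2 + 19/25 = 69/25
3 + 1/(69/25) = 3 + 25/69 = 232/69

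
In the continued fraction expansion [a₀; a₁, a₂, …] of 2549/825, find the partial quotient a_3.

1

Apply division with remainder until the remainder is 0:
2549 = 3·825 + 74, so a_0 = 3
825 = 11·74 + 11, so a_1 = 11
74 = 6·11 + 8, so a_2 = 6
11 = 1·8 + 3, so a_3 = 1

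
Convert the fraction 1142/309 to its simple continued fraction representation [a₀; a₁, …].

1142 = 3·309 + 215, so a_0 = 3
309 = 1·215 + 94, so a_1 = 1
215 = 2·94 + 27, so a_2 = 2
94 = 3·27 + 13, so a_3 = 3
27 = 2·13 + 1, so a_4 = 2
13 = 13·1 + 0, so a_5 = 13

[3; 1, 2, 3, 2, 13]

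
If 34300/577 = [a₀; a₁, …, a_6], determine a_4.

34300 ÷ 577 → quotient 59, remainder 257
577 ÷ 257 → quotient 2, remainder 63
257 ÷ 63 → quotient 4, remainder 5
63 ÷ 5 → quotient 12, remainder 3
5 ÷ 3 → quotient 1, remainder 2

1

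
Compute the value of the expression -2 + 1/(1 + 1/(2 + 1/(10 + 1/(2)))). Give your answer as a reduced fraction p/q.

-86/65

Work from the innermost term outward:
Start with 2.
10 + 1/(2/1) = 10 + 1/2 = 21/2
2 + 1/(21/2) = 2 + 2/21 = 44/21
1 + 1/(44/21) = 1 + 21/44 = 65/44
-2 + 1/(65/44) = -2 + 44/65 = -86/65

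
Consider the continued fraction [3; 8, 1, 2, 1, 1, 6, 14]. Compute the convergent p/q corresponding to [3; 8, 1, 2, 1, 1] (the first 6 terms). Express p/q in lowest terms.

Build up convergents one term at a time:
a_0 = 3: 3/1
a_1 = 8: 25/8
a_2 = 1: 28/9
a_3 = 2: 81/26
a_4 = 1: 109/35
a_5 = 1: 190/61

190/61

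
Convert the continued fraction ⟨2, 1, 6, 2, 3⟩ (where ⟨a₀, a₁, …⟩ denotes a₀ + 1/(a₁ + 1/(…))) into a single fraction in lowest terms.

Build up convergents one term at a time:
a_0 = 2: 2/1
a_1 = 1: 3/1
a_2 = 6: 20/7
a_3 = 2: 43/15
a_4 = 3: 149/52

149/52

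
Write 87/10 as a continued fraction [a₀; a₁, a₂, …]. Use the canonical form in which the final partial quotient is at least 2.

[8; 1, 2, 3]

87 = 8·10 + 7, so a_0 = 8
10 = 1·7 + 3, so a_1 = 1
7 = 2·3 + 1, so a_2 = 2
3 = 3·1 + 0, so a_3 = 3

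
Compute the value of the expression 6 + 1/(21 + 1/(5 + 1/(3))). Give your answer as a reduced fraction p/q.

2050/339

Start with 3.
5 + 1/(3/1) = 5 + 1/3 = 16/3
21 + 1/(16/3) = 21 + 3/16 = 339/16
6 + 1/(339/16) = 6 + 16/339 = 2050/339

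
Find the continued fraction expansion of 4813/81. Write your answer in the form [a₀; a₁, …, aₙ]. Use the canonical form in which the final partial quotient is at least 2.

[59; 2, 2, 1, 1, 1, 1, 2]

4813 ÷ 81 → quotient 59, remainder 34
81 ÷ 34 → quotient 2, remainder 13
34 ÷ 13 → quotient 2, remainder 8
13 ÷ 8 → quotient 1, remainder 5
8 ÷ 5 → quotient 1, remainder 3
5 ÷ 3 → quotient 1, remainder 2
3 ÷ 2 → quotient 1, remainder 1
2 ÷ 1 → quotient 2, remainder 0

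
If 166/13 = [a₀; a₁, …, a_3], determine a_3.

Apply division with remainder until the remainder is 0:
166 ÷ 13 → quotient 12, remainder 10
13 ÷ 10 → quotient 1, remainder 3
10 ÷ 3 → quotient 3, remainder 1
3 ÷ 1 → quotient 3, remainder 0

3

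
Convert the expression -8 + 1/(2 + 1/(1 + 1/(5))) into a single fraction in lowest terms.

-130/17

Collapse the nested fraction from the inside out:
Start with 5.
1 + 1/(5/1) = 1 + 1/5 = 6/5
2 + 1/(6/5) = 2 + 5/6 = 17/6
-8 + 1/(17/6) = -8 + 6/17 = -130/17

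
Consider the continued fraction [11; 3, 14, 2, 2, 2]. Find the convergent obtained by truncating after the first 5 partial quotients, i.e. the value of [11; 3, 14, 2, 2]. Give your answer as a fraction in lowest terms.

2503/221

Start with 2.
2 + 1/(2/1) = 2 + 1/2 = 5/2
14 + 1/(5/2) = 14 + 2/5 = 72/5
3 + 1/(72/5) = 3 + 5/72 = 221/72
11 + 1/(221/72) = 11 + 72/221 = 2503/221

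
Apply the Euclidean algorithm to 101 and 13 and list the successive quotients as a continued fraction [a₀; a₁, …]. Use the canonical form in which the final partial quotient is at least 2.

101 = 7·13 + 10, so a_0 = 7
13 = 1·10 + 3, so a_1 = 1
10 = 3·3 + 1, so a_2 = 3
3 = 3·1 + 0, so a_3 = 3

[7; 1, 3, 3]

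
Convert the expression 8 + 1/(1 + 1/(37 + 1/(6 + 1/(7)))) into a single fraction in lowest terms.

Use the convergent recurrence hₖ = aₖ·hₖ₋₁ + hₖ₋₂ (and likewise for the denominators kₖ):
a_0 = 8: 8/1
a_1 = 1: 9/1
a_2 = 37: 341/38
a_3 = 6: 2055/229
a_4 = 7: 14726/1641

14726/1641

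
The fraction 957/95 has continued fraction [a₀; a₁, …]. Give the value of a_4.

3

957 = 10·95 + 7, so a_0 = 10
95 = 13·7 + 4, so a_1 = 13
7 = 1·4 + 3, so a_2 = 1
4 = 1·3 + 1, so a_3 = 1
3 = 3·1 + 0, so a_4 = 3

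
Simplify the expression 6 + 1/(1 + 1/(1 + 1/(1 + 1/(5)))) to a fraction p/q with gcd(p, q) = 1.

113/17

a_0 = 6: 6/1
a_1 = 1: 7/1
a_2 = 1: 13/2
a_3 = 1: 20/3
a_4 = 5: 113/17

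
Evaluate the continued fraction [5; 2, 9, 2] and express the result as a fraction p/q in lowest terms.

Use the convergent recurrence hₖ = aₖ·hₖ₋₁ + hₖ₋₂ (and likewise for the denominators kₖ):
a_0 = 5: 5/1
a_1 = 2: 11/2
a_2 = 9: 104/19
a_3 = 2: 219/40

219/40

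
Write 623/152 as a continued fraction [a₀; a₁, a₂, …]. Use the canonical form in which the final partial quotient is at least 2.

623 = 4·152 + 15, so a_0 = 4
152 = 10·15 + 2, so a_1 = 10
15 = 7·2 + 1, so a_2 = 7
2 = 2·1 + 0, so a_3 = 2

[4; 10, 7, 2]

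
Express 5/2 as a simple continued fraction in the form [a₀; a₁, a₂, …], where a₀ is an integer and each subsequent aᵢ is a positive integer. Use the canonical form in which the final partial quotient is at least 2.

⌊5/2⌋ = 2, remainder 1
⌊2/1⌋ = 2, remainder 0

[2; 2]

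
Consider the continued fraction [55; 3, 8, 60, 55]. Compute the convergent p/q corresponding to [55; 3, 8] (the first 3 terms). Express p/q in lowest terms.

Use the convergent recurrence hₖ = aₖ·hₖ₋₁ + hₖ₋₂ (and likewise for the denominators kₖ):
a_0 = 55: 55/1
a_1 = 3: 166/3
a_2 = 8: 1383/25

1383/25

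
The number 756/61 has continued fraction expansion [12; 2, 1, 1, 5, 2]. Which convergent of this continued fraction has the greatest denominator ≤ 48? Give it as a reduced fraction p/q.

a_0 = 12: 12/1  (≤ bound)
a_1 = 2: 25/2  (≤ bound)
a_2 = 1: 37/3  (≤ bound)
a_3 = 1: 62/5  (≤ bound)
a_4 = 5: 347/28  (≤ bound)
a_5 = 2: 756/61  (> 48, stop)

347/28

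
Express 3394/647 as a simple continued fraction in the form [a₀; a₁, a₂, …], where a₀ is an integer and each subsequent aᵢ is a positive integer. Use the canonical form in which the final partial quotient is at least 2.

[5; 4, 14, 2, 5]

3394 ÷ 647 → quotient 5, remainder 159
647 ÷ 159 → quotient 4, remainder 11
159 ÷ 11 → quotient 14, remainder 5
11 ÷ 5 → quotient 2, remainder 1
5 ÷ 1 → quotient 5, remainder 0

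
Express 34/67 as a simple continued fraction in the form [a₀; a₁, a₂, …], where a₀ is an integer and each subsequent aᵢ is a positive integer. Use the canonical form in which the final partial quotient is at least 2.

⌊34/67⌋ = 0, remainder 34
⌊67/34⌋ = 1, remainder 33
⌊34/33⌋ = 1, remainder 1
⌊33/1⌋ = 33, remainder 0

[0; 1, 1, 33]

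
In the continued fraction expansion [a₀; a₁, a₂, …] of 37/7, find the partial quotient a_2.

2

Apply division with remainder until the remainder is 0:
⌊37/7⌋ = 5, remainder 2
⌊7/2⌋ = 3, remainder 1
⌊2/1⌋ = 2, remainder 0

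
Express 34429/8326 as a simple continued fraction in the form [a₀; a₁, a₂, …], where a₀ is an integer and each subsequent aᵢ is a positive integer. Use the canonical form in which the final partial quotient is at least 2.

34429 = 4·8326 + 1125, so a_0 = 4
8326 = 7·1125 + 451, so a_1 = 7
1125 = 2·451 + 223, so a_2 = 2
451 = 2·223 + 5, so a_3 = 2
223 = 44·5 + 3, so a_4 = 44
5 = 1·3 + 2, so a_5 = 1
3 = 1·2 + 1, so a_6 = 1
2 = 2·1 + 0, so a_7 = 2

[4; 7, 2, 2, 44, 1, 1, 2]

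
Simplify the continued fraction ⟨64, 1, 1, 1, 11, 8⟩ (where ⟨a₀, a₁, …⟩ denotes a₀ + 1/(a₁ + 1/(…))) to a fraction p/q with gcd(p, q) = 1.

18298/283

Start with 8.
11 + 1/(8/1) = 11 + 1/8 = 89/8
1 + 1/(89/8) = 1 + 8/89 = 97/89
1 + 1/(97/89) = 1 + 89/97 = 186/97
1 + 1/(186/97) = 1 + 97/186 = 283/186
64 + 1/(283/186) = 64 + 186/283 = 18298/283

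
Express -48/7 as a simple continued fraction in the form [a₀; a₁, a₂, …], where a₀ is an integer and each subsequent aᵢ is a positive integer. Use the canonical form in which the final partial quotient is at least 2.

-48 ÷ 7 → quotient -7, remainder 1
7 ÷ 1 → quotient 7, remainder 0

[-7; 7]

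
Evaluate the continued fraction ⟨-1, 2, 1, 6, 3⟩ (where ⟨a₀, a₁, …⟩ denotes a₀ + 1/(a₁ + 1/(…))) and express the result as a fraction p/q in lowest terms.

-41/63

a_0 = -1: -1/1
a_1 = 2: -1/2
a_2 = 1: -2/3
a_3 = 6: -13/20
a_4 = 3: -41/63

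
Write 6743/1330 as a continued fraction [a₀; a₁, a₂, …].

[5; 14, 3, 3, 9]

6743 = 5·1330 + 93, so a_0 = 5
1330 = 14·93 + 28, so a_1 = 14
93 = 3·28 + 9, so a_2 = 3
28 = 3·9 + 1, so a_3 = 3
9 = 9·1 + 0, so a_4 = 9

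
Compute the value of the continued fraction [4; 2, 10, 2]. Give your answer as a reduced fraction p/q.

a_0 = 4: 4/1
a_1 = 2: 9/2
a_2 = 10: 94/21
a_3 = 2: 197/44

197/44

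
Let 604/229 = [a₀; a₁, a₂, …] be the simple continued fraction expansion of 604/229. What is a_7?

2

Repeatedly divide and take the remainder:
604 = 2·229 + 146, so a_0 = 2
229 = 1·146 + 83, so a_1 = 1
146 = 1·83 + 63, so a_2 = 1
83 = 1·63 + 20, so a_3 = 1
63 = 3·20 + 3, so a_4 = 3
20 = 6·3 + 2, so a_5 = 6
3 = 1·2 + 1, so a_6 = 1
2 = 2·1 + 0, so a_7 = 2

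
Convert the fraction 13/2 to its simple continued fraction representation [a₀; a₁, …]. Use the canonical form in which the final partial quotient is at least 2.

[6; 2]

13 = 6·2 + 1, so a_0 = 6
2 = 2·1 + 0, so a_1 = 2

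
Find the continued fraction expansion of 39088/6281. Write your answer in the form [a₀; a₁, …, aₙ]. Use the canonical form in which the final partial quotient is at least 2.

39088 = 6·6281 + 1402, so a_0 = 6
6281 = 4·1402 + 673, so a_1 = 4
1402 = 2·673 + 56, so a_2 = 2
673 = 12·56 + 1, so a_3 = 12
56 = 56·1 + 0, so a_4 = 56

[6; 4, 2, 12, 56]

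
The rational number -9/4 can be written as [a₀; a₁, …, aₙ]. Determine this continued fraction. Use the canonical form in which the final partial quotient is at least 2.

Apply division with remainder until the remainder is 0:
⌊-9/4⌋ = -3, remainder 3
⌊4/3⌋ = 1, remainder 1
⌊3/1⌋ = 3, remainder 0

[-3; 1, 3]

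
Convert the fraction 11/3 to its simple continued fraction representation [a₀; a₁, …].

[3; 1, 2]

⌊11/3⌋ = 3, remainder 2
⌊3/2⌋ = 1, remainder 1
⌊2/1⌋ = 2, remainder 0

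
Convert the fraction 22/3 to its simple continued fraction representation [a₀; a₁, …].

Apply division with remainder until the remainder is 0:
22 = 7·3 + 1, so a_0 = 7
3 = 3·1 + 0, so a_1 = 3

[7; 3]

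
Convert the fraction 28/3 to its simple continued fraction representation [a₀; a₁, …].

[9; 3]

28 ÷ 3 → quotient 9, remainder 1
3 ÷ 1 → quotient 3, remainder 0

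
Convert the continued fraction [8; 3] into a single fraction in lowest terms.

25/3

a_0 = 8: 8/1
a_1 = 3: 25/3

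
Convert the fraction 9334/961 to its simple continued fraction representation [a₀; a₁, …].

Apply division with remainder until the remainder is 0:
⌊9334/961⌋ = 9, remainder 685
⌊961/685⌋ = 1, remainder 276
⌊685/276⌋ = 2, remainder 133
⌊276/133⌋ = 2, remainder 10
⌊133/10⌋ = 13, remainder 3
⌊10/3⌋ = 3, remainder 1
⌊3/1⌋ = 3, remainder 0

[9; 1, 2, 2, 13, 3, 3]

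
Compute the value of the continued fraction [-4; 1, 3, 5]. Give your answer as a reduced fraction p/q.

Start with 5.
3 + 1/(5/1) = 3 + 1/5 = 16/5
1 + 1/(16/5) = 1 + 5/16 = 21/16
-4 + 1/(21/16) = -4 + 16/21 = -68/21

-68/21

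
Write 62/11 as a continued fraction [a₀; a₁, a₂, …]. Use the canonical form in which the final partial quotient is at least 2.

Run the Euclidean algorithm, recording each quotient:
62 ÷ 11 → quotient 5, remainder 7
11 ÷ 7 → quotient 1, remainder 4
7 ÷ 4 → quotient 1, remainder 3
4 ÷ 3 → quotient 1, remainder 1
3 ÷ 1 → quotient 3, remainder 0

[5; 1, 1, 1, 3]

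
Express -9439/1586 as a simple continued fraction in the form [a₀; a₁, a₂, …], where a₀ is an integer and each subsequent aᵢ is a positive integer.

[-6; 20, 1, 1, 2, 15]

Apply division with remainder until the remainder is 0:
-9439 = -6·1586 + 77, so a_0 = -6
1586 = 20·77 + 46, so a_1 = 20
77 = 1·46 + 31, so a_2 = 1
46 = 1·31 + 15, so a_3 = 1
31 = 2·15 + 1, so a_4 = 2
15 = 15·1 + 0, so a_5 = 15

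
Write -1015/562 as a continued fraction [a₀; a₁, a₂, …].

-1015 ÷ 562 → quotient -2, remainder 109
562 ÷ 109 → quotient 5, remainder 17
109 ÷ 17 → quotient 6, remainder 7
17 ÷ 7 → quotient 2, remainder 3
7 ÷ 3 → quotient 2, remainder 1
3 ÷ 1 → quotient 3, remainder 0

[-2; 5, 6, 2, 2, 3]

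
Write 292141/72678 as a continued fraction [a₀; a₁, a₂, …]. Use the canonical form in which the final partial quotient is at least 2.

[4; 50, 1, 6, 9, 7, 3]

292141 ÷ 72678 → quotient 4, remainder 1429
72678 ÷ 1429 → quotient 50, remainder 1228
1429 ÷ 1228 → quotient 1, remainder 201
1228 ÷ 201 → quotient 6, remainder 22
201 ÷ 22 → quotient 9, remainder 3
22 ÷ 3 → quotient 7, remainder 1
3 ÷ 1 → quotient 3, remainder 0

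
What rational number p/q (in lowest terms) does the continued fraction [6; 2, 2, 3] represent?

109/17

a_0 = 6: 6/1
a_1 = 2: 13/2
a_2 = 2: 32/5
a_3 = 3: 109/17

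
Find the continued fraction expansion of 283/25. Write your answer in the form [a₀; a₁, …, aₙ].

Repeatedly divide and take the remainder:
⌊283/25⌋ = 11, remainder 8
⌊25/8⌋ = 3, remainder 1
⌊8/1⌋ = 8, remainder 0

[11; 3, 8]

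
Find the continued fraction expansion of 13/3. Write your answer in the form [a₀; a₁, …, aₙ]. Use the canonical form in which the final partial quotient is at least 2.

13 = 4·3 + 1, so a_0 = 4
3 = 3·1 + 0, so a_1 = 3

[4; 3]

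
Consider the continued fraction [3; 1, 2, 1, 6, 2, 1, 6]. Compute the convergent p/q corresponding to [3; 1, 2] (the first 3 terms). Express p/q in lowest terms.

a_0 = 3: 3/1
a_1 = 1: 4/1
a_2 = 2: 11/3

11/3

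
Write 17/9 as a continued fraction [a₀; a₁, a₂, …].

17 = 1·9 + 8, so a_0 = 1
9 = 1·8 + 1, so a_1 = 1
8 = 8·1 + 0, so a_2 = 8

[1; 1, 8]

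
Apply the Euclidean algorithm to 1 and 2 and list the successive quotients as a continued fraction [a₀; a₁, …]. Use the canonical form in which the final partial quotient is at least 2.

Repeatedly divide and take the remainder:
1 ÷ 2 → quotient 0, remainder 1
2 ÷ 1 → quotient 2, remainder 0

[0; 2]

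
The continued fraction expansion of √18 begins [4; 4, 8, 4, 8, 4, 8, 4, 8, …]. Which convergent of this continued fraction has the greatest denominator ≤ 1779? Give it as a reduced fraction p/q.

List convergents until the denominator exceeds the bound:
a_0 = 4: 4/1  (≤ bound)
a_1 = 4: 17/4  (≤ bound)
a_2 = 8: 140/33  (≤ bound)
a_3 = 4: 577/136  (≤ bound)
a_4 = 8: 4756/1121  (≤ bound)
a_5 = 4: 19601/4620  (> 1779, stop)

4756/1121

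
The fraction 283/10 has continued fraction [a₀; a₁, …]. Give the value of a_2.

3

283 = 28·10 + 3, so a_0 = 28
10 = 3·3 + 1, so a_1 = 3
3 = 3·1 + 0, so a_2 = 3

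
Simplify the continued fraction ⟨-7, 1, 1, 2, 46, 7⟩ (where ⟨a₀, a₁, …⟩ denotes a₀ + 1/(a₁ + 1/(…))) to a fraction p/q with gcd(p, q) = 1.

-10427/1629

Start with 7.
46 + 1/(7/1) = 46 + 1/7 = 323/7
2 + 1/(323/7) = 2 + 7/323 = 653/323
1 + 1/(653/323) = 1 + 323/653 = 976/653
1 + 1/(976/653) = 1 + 653/976 = 1629/976
-7 + 1/(1629/976) = -7 + 976/1629 = -10427/1629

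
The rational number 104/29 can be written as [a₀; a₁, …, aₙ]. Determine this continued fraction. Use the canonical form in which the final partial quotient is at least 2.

104 ÷ 29 → quotient 3, remainder 17
29 ÷ 17 → quotient 1, remainder 12
17 ÷ 12 → quotient 1, remainder 5
12 ÷ 5 → quotient 2, remainder 2
5 ÷ 2 → quotient 2, remainder 1
2 ÷ 1 → quotient 2, remainder 0

[3; 1, 1, 2, 2, 2]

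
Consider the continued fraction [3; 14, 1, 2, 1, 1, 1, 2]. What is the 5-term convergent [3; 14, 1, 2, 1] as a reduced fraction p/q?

181/59

Start with 1.
2 + 1/(1/1) = 2 + 1/1 = 3/1
1 + 1/(3/1) = 1 + 1/3 = 4/3
14 + 1/(4/3) = 14 + 3/4 = 59/4
3 + 1/(59/4) = 3 + 4/59 = 181/59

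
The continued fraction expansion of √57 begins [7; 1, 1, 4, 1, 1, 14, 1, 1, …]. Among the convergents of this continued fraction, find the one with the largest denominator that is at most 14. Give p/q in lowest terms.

List convergents until the denominator exceeds the bound:
a_0 = 7: 7/1  (≤ bound)
a_1 = 1: 8/1  (≤ bound)
a_2 = 1: 15/2  (≤ bound)
a_3 = 4: 68/9  (≤ bound)
a_4 = 1: 83/11  (≤ bound)
a_5 = 1: 151/20  (> 14, stop)

83/11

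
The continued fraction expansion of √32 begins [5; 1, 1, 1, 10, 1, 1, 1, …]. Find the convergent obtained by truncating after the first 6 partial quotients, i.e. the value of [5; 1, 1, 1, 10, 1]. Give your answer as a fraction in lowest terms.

198/35

Start with 1.
10 + 1/(1/1) = 10 + 1/1 = 11/1
1 + 1/(11/1) = 1 + 1/11 = 12/11
1 + 1/(12/11) = 1 + 11/12 = 23/12
1 + 1/(23/12) = 1 + 12/23 = 35/23
5 + 1/(35/23) = 5 + 23/35 = 198/35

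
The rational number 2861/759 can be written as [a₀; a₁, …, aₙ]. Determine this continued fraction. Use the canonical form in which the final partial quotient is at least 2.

[3; 1, 3, 2, 1, 28, 2]

Repeatedly divide and take the remainder:
2861 ÷ 759 → quotient 3, remainder 584
759 ÷ 584 → quotient 1, remainder 175
584 ÷ 175 → quotient 3, remainder 59
175 ÷ 59 → quotient 2, remainder 57
59 ÷ 57 → quotient 1, remainder 2
57 ÷ 2 → quotient 28, remainder 1
2 ÷ 1 → quotient 2, remainder 0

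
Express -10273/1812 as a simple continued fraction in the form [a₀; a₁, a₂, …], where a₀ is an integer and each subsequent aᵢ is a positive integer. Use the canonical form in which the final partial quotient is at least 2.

⌊-10273/1812⌋ = -6, remainder 599
⌊1812/599⌋ = 3, remainder 15
⌊599/15⌋ = 39, remainder 14
⌊15/14⌋ = 1, remainder 1
⌊14/1⌋ = 14, remainder 0

[-6; 3, 39, 1, 14]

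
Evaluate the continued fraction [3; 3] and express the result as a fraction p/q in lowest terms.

Start with 3.
3 + 1/(3/1) = 3 + 1/3 = 10/3

10/3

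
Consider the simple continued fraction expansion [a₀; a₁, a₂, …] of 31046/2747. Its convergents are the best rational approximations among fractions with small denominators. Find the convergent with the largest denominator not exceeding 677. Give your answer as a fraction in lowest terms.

a_0 = 11: 11/1  (≤ bound)
a_1 = 3: 34/3  (≤ bound)
a_2 = 3: 113/10  (≤ bound)
a_3 = 5: 599/53  (≤ bound)
a_4 = 3: 1910/169  (≤ bound)
a_5 = 3: 6329/560  (≤ bound)
a_6 = 1: 8239/729  (> 677, stop)

6329/560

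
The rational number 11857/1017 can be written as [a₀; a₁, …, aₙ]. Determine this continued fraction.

⌊11857/1017⌋ = 11, remainder 670
⌊1017/670⌋ = 1, remainder 347
⌊670/347⌋ = 1, remainder 323
⌊347/323⌋ = 1, remainder 24
⌊323/24⌋ = 13, remainder 11
⌊24/11⌋ = 2, remainder 2
⌊11/2⌋ = 5, remainder 1
⌊2/1⌋ = 2, remainder 0

[11; 1, 1, 1, 13, 2, 5, 2]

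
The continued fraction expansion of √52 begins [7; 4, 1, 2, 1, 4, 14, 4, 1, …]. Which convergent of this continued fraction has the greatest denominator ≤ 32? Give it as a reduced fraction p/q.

137/19

List convergents until the denominator exceeds the bound:
a_0 = 7: 7/1  (≤ bound)
a_1 = 4: 29/4  (≤ bound)
a_2 = 1: 36/5  (≤ bound)
a_3 = 2: 101/14  (≤ bound)
a_4 = 1: 137/19  (≤ bound)
a_5 = 4: 649/90  (> 32, stop)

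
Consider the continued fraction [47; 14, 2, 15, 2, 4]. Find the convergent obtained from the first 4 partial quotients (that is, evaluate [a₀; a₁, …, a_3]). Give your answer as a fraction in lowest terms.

Start with 15.
2 + 1/(15/1) = 2 + 1/15 = 31/15
14 + 1/(31/15) = 14 + 15/31 = 449/31
47 + 1/(449/31) = 47 + 31/449 = 21134/449

21134/449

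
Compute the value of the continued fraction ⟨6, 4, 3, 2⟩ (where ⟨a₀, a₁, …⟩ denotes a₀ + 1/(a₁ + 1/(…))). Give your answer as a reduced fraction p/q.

187/30

Start with 2.
3 + 1/(2/1) = 3 + 1/2 = 7/2
4 + 1/(7/2) = 4 + 2/7 = 30/7
6 + 1/(30/7) = 6 + 7/30 = 187/30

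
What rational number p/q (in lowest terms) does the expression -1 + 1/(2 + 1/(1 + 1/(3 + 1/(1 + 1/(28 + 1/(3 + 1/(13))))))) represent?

a_0 = -1: -1/1
a_1 = 2: -1/2
a_2 = 1: -2/3
a_3 = 3: -7/11
a_4 = 1: -9/14
a_5 = 28: -259/403
a_6 = 3: -786/1223
a_7 = 13: -10477/16302

-10477/16302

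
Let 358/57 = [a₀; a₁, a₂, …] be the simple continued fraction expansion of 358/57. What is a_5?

2

358 ÷ 57 → quotient 6, remainder 16
57 ÷ 16 → quotient 3, remainder 9
16 ÷ 9 → quotient 1, remainder 7
9 ÷ 7 → quotient 1, remainder 2
7 ÷ 2 → quotient 3, remainder 1
2 ÷ 1 → quotient 2, remainder 0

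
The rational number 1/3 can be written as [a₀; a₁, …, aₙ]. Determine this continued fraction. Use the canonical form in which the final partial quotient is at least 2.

[0; 3]

⌊1/3⌋ = 0, remainder 1
⌊3/1⌋ = 3, remainder 0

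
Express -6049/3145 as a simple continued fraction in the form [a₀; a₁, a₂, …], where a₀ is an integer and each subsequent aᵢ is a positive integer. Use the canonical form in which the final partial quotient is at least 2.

[-2; 13, 20, 12]

Run the Euclidean algorithm, recording each quotient:
-6049 ÷ 3145 → quotient -2, remainder 241
3145 ÷ 241 → quotient 13, remainder 12
241 ÷ 12 → quotient 20, remainder 1
12 ÷ 1 → quotient 12, remainder 0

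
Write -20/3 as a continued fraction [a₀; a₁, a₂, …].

[-7; 3]

-20 ÷ 3 → quotient -7, remainder 1
3 ÷ 1 → quotient 3, remainder 0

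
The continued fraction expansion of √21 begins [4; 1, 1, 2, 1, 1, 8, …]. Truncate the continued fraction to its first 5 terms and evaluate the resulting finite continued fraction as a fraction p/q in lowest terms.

Start with 1.
2 + 1/(1/1) = 2 + 1/1 = 3/1
1 + 1/(3/1) = 1 + 1/3 = 4/3
1 + 1/(4/3) = 1 + 3/4 = 7/4
4 + 1/(7/4) = 4 + 4/7 = 32/7

32/7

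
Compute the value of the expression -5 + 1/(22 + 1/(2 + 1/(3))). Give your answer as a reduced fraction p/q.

Collapse the nested fraction from the inside out:
Start with 3.
2 + 1/(3/1) = 2 + 1/3 = 7/3
22 + 1/(7/3) = 22 + 3/7 = 157/7
-5 + 1/(157/7) = -5 + 7/157 = -778/157

-778/157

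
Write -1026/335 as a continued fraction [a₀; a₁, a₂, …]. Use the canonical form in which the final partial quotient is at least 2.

[-4; 1, 14, 1, 20]

⌊-1026/335⌋ = -4, remainder 314
⌊335/314⌋ = 1, remainder 21
⌊314/21⌋ = 14, remainder 20
⌊21/20⌋ = 1, remainder 1
⌊20/1⌋ = 20, remainder 0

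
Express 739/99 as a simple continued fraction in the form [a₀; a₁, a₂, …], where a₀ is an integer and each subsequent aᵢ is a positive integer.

[7; 2, 6, 1, 1, 3]

⌊739/99⌋ = 7, remainder 46
⌊99/46⌋ = 2, remainder 7
⌊46/7⌋ = 6, remainder 4
⌊7/4⌋ = 1, remainder 3
⌊4/3⌋ = 1, remainder 1
⌊3/1⌋ = 3, remainder 0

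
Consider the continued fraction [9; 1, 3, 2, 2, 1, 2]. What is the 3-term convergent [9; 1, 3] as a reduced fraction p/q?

Build up convergents one term at a time:
a_0 = 9: 9/1
a_1 = 1: 10/1
a_2 = 3: 39/4

39/4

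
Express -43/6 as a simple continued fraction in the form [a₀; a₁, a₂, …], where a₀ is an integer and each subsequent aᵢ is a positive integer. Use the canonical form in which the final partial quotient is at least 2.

-43 = -8·6 + 5, so a_0 = -8
6 = 1·5 + 1, so a_1 = 1
5 = 5·1 + 0, so a_2 = 5

[-8; 1, 5]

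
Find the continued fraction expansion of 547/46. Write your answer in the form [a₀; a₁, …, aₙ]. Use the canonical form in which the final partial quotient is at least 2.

547 ÷ 46 → quotient 11, remainder 41
46 ÷ 41 → quotient 1, remainder 5
41 ÷ 5 → quotient 8, remainder 1
5 ÷ 1 → quotient 5, remainder 0

[11; 1, 8, 5]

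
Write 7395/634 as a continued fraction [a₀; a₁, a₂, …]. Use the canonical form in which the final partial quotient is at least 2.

[11; 1, 1, 1, 41, 1, 1, 2]

7395 = 11·634 + 421, so a_0 = 11
634 = 1·421 + 213, so a_1 = 1
421 = 1·213 + 208, so a_2 = 1
213 = 1·208 + 5, so a_3 = 1
208 = 41·5 + 3, so a_4 = 41
5 = 1·3 + 2, so a_5 = 1
3 = 1·2 + 1, so a_6 = 1
2 = 2·1 + 0, so a_7 = 2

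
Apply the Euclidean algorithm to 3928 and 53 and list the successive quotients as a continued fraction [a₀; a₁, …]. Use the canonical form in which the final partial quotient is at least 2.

[74; 8, 1, 5]

Repeatedly divide and take the remainder:
3928 = 74·53 + 6, so a_0 = 74
53 = 8·6 + 5, so a_1 = 8
6 = 1·5 + 1, so a_2 = 1
5 = 5·1 + 0, so a_3 = 5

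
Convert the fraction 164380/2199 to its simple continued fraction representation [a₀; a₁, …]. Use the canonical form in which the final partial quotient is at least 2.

Apply division with remainder until the remainder is 0:
⌊164380/2199⌋ = 74, remainder 1654
⌊2199/1654⌋ = 1, remainder 545
⌊1654/545⌋ = 3, remainder 19
⌊545/19⌋ = 28, remainder 13
⌊19/13⌋ = 1, remainder 6
⌊13/6⌋ = 2, remainder 1
⌊6/1⌋ = 6, remainder 0

[74; 1, 3, 28, 1, 2, 6]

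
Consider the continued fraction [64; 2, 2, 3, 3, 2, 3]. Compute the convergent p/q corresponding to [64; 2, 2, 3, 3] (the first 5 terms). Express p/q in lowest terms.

3607/56

Starting at the tail and folding back:
Start with 3.
3 + 1/(3/1) = 3 + 1/3 = 10/3
2 + 1/(10/3) = 2 + 3/10 = 23/10
2 + 1/(23/10) = 2 + 10/23 = 56/23
64 + 1/(56/23) = 64 + 23/56 = 3607/56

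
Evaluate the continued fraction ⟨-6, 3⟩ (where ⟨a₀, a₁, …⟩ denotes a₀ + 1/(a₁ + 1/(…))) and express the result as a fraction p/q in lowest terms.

a_0 = -6: -6/1
a_1 = 3: -17/3

-17/3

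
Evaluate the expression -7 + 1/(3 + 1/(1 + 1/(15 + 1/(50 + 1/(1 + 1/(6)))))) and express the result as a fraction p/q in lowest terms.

-151489/22456

Start with 6.
1 + 1/(6/1) = 1 + 1/6 = 7/6
50 + 1/(7/6) = 50 + 6/7 = 356/7
15 + 1/(356/7) = 15 + 7/356 = 5347/356
1 + 1/(5347/356) = 1 + 356/5347 = 5703/5347
3 + 1/(5703/5347) = 3 + 5347/5703 = 22456/5703
-7 + 1/(22456/5703) = -7 + 5703/22456 = -151489/22456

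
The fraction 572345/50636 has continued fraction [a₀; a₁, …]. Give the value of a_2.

Apply division with remainder until the remainder is 0:
572345 ÷ 50636 → quotient 11, remainder 15349
50636 ÷ 15349 → quotient 3, remainder 4589
15349 ÷ 4589 → quotient 3, remainder 1582

3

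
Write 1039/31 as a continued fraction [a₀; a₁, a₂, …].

1039 = 33·31 + 16, so a_0 = 33
31 = 1·16 + 15, so a_1 = 1
16 = 1·15 + 1, so a_2 = 1
15 = 15·1 + 0, so a_3 = 15

[33; 1, 1, 15]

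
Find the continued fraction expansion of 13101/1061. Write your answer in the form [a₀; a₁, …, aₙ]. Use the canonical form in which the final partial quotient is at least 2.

[12; 2, 1, 7, 46]

13101 = 12·1061 + 369, so a_0 = 12
1061 = 2·369 + 323, so a_1 = 2
369 = 1·323 + 46, so a_2 = 1
323 = 7·46 + 1, so a_3 = 7
46 = 46·1 + 0, so a_4 = 46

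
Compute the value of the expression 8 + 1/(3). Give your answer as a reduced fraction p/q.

Start with 3.
8 + 1/(3/1) = 8 + 1/3 = 25/3

25/3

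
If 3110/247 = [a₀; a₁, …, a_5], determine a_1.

1

3110 ÷ 247 → quotient 12, remainder 146
247 ÷ 146 → quotient 1, remainder 101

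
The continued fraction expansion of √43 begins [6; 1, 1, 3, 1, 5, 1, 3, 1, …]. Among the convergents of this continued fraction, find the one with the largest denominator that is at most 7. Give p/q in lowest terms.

a_0 = 6: 6/1  (≤ bound)
a_1 = 1: 7/1  (≤ bound)
a_2 = 1: 13/2  (≤ bound)
a_3 = 3: 46/7  (≤ bound)
a_4 = 1: 59/9  (> 7, stop)

46/7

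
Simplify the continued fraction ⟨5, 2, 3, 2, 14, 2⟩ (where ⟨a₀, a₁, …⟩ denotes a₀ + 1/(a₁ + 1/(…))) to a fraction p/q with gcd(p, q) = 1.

2599/478

a_0 = 5: 5/1
a_1 = 2: 11/2
a_2 = 3: 38/7
a_3 = 2: 87/16
a_4 = 14: 1256/231
a_5 = 2: 2599/478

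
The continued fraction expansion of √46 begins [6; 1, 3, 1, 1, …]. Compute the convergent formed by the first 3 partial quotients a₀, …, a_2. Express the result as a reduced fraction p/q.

Compute successive convergents:
a_0 = 6: 6/1
a_1 = 1: 7/1
a_2 = 3: 27/4

27/4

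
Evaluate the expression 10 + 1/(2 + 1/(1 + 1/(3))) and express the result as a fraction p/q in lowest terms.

114/11

a_0 = 10: 10/1
a_1 = 2: 21/2
a_2 = 1: 31/3
a_3 = 3: 114/11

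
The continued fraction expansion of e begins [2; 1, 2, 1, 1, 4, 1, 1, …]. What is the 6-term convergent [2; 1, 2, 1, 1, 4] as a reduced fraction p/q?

87/32

Start with 4.
1 + 1/(4/1) = 1 + 1/4 = 5/4
1 + 1/(5/4) = 1 + 4/5 = 9/5
2 + 1/(9/5) = 2 + 5/9 = 23/9
1 + 1/(23/9) = 1 + 9/23 = 32/23
2 + 1/(32/23) = 2 + 23/32 = 87/32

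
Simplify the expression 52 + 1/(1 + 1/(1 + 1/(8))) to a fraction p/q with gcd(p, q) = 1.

Work from the innermost term outward:
Start with 8.
1 + 1/(8/1) = 1 + 1/8 = 9/8
1 + 1/(9/8) = 1 + 8/9 = 17/9
52 + 1/(17/9) = 52 + 9/17 = 893/17

893/17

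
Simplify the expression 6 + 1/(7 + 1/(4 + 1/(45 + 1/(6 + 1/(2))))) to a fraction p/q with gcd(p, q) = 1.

a_0 = 6: 6/1
a_1 = 7: 43/7
a_2 = 4: 178/29
a_3 = 45: 8053/1312
a_4 = 6: 48496/7901
a_5 = 2: 105045/17114

105045/17114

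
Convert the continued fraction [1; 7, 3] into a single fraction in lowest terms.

25/22

Start with 3.
7 + 1/(3/1) = 7 + 1/3 = 22/3
1 + 1/(22/3) = 1 + 3/22 = 25/22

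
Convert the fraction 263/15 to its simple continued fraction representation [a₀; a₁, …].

263 = 17·15 + 8, so a_0 = 17
15 = 1·8 + 7, so a_1 = 1
8 = 1·7 + 1, so a_2 = 1
7 = 7·1 + 0, so a_3 = 7

[17; 1, 1, 7]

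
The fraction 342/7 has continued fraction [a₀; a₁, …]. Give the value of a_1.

1

342 ÷ 7 → quotient 48, remainder 6
7 ÷ 6 → quotient 1, remainder 1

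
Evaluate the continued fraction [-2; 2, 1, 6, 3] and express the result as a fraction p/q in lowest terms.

Start with 3.
6 + 1/(3/1) = 6 + 1/3 = 19/3
1 + 1/(19/3) = 1 + 3/19 = 22/19
2 + 1/(22/19) = 2 + 19/22 = 63/22
-2 + 1/(63/22) = -2 + 22/63 = -104/63

-104/63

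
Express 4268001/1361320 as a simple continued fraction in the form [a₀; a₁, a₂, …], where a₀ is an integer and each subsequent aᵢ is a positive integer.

[3; 7, 2, 1, 1, 12, 54, 54]

Apply division with remainder until the remainder is 0:
4268001 ÷ 1361320 → quotient 3, remainder 184041
1361320 ÷ 184041 → quotient 7, remainder 73033
184041 ÷ 73033 → quotient 2, remainder 37975
73033 ÷ 37975 → quotient 1, remainder 35058
37975 ÷ 35058 → quotient 1, remainder 2917
35058 ÷ 2917 → quotient 12, remainder 54
2917 ÷ 54 → quotient 54, remainder 1
54 ÷ 1 → quotient 54, remainder 0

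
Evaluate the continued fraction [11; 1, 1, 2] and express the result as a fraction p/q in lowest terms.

58/5

a_0 = 11: 11/1
a_1 = 1: 12/1
a_2 = 1: 23/2
a_3 = 2: 58/5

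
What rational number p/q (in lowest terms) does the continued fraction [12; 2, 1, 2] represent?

Start with 2.
1 + 1/(2/1) = 1 + 1/2 = 3/2
2 + 1/(3/2) = 2 + 2/3 = 8/3
12 + 1/(8/3) = 12 + 3/8 = 99/8

99/8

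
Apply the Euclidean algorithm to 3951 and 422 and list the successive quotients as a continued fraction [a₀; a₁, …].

⌊3951/422⌋ = 9, remainder 153
⌊422/153⌋ = 2, remainder 116
⌊153/116⌋ = 1, remainder 37
⌊116/37⌋ = 3, remainder 5
⌊37/5⌋ = 7, remainder 2
⌊5/2⌋ = 2, remainder 1
⌊2/1⌋ = 2, remainder 0

[9; 2, 1, 3, 7, 2, 2]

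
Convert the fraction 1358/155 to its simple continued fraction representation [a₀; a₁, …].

[8; 1, 3, 5, 3, 2]

1358 ÷ 155 → quotient 8, remainder 118
155 ÷ 118 → quotient 1, remainder 37
118 ÷ 37 → quotient 3, remainder 7
37 ÷ 7 → quotient 5, remainder 2
7 ÷ 2 → quotient 3, remainder 1
2 ÷ 1 → quotient 2, remainder 0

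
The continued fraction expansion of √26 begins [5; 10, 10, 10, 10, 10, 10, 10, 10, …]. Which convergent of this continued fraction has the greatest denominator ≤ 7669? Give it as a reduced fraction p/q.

5201/1020

a_0 = 5: 5/1  (≤ bound)
a_1 = 10: 51/10  (≤ bound)
a_2 = 10: 515/101  (≤ bound)
a_3 = 10: 5201/1020  (≤ bound)
a_4 = 10: 52525/10301  (> 7669, stop)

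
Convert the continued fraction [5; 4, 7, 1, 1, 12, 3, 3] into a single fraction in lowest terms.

Start with 3.
3 + 1/(3/1) = 3 + 1/3 = 10/3
12 + 1/(10/3) = 12 + 3/10 = 123/10
1 + 1/(123/10) = 1 + 10/123 = 133/123
1 + 1/(133/123) = 1 + 123/133 = 256/133
7 + 1/(256/133) = 7 + 133/256 = 1925/256
4 + 1/(1925/256) = 4 + 256/1925 = 7956/1925
5 + 1/(7956/1925) = 5 + 1925/7956 = 41705/7956

41705/7956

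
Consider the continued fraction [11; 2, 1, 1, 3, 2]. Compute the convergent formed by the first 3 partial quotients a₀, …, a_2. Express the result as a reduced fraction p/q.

34/3

Use the convergent recurrence hₖ = aₖ·hₖ₋₁ + hₖ₋₂ (and likewise for the denominators kₖ):
a_0 = 11: 11/1
a_1 = 2: 23/2
a_2 = 1: 34/3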